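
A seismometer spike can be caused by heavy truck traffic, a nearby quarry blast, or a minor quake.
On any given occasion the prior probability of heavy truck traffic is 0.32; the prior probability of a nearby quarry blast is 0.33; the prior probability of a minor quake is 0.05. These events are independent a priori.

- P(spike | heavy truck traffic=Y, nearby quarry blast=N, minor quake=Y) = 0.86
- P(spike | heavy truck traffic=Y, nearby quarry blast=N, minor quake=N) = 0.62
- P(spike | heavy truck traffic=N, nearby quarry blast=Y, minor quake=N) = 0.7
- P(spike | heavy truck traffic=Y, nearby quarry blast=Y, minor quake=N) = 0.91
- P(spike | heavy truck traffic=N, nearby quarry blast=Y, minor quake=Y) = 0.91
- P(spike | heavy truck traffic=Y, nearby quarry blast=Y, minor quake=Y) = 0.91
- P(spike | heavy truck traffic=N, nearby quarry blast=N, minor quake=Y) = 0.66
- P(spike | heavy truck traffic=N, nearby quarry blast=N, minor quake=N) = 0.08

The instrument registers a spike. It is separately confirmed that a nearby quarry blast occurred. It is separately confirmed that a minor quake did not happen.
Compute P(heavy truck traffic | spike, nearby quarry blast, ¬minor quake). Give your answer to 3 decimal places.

P(spike | nearby quarry blast, ¬minor quake) = 0.7×0.68 + 0.91×0.32 = 0.476000 + 0.291200 = 0.767200
The heavy truck traffic-present share is 0.91×0.32 = 0.291200.
Hence the posterior is 0.291200/0.767200 ≈ 0.380.

P(heavy truck traffic | spike, nearby quarry blast, ¬minor quake) ≈ 0.380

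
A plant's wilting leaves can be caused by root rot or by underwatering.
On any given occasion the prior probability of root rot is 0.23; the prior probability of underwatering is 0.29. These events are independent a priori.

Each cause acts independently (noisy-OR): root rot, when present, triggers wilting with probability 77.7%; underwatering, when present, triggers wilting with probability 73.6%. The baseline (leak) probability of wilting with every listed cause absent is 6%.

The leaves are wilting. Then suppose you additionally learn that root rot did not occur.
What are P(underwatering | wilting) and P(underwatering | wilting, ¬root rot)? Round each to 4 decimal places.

Under noisy-OR, P(wilting | causes) = 1 − (1−0.06)·∏(1−qᵢ) over the active causes.
Enumerate the 4 (root rot, underwatering) configurations and weight by the priors:
  P(wilting) = 0.06*0.77*0.71 + 0.75184*0.77*0.29 + 0.79038*0.23*0.71 + 0.94466*0.23*0.29
        = 0.032802 + 0.167886 + 0.129069 + 0.063009 = 0.392766
Keeping only the underwatering-present terms gives 0.230895, so
  P(underwatering | wilting) = 0.230895 / 0.392766 ≈ 0.5879

Now also conditioning on root rot≠true:
P(wilting | ¬root rot) = 0.06×0.71 + 0.75184×0.29 = 0.042600 + 0.218034 = 0.260634
Restricting to configurations with underwatering present: 0.75184×0.29 = 0.218034.
So P(underwatering | wilting, ¬root rot) = 0.218034/0.260634 ≈ 0.8366.
With root rot excluded, underwatering must carry more of the explanatory weight for the wilting.

P(underwatering | wilting) ≈ 0.5879; P(underwatering | wilting, ¬root rot) ≈ 0.8366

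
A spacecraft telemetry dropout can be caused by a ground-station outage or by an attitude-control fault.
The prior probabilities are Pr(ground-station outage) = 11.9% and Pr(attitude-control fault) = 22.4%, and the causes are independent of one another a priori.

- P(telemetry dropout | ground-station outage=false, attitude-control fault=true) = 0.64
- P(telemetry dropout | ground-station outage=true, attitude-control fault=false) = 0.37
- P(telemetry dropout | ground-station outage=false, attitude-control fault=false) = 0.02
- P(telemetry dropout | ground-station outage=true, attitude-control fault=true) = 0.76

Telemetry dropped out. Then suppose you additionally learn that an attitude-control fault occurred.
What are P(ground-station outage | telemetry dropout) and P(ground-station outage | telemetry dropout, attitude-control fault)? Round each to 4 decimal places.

P(ground-station outage | telemetry dropout) ≈ 0.2800; P(ground-station outage | telemetry dropout, attitude-control fault) ≈ 0.1382

By total probability over the 4 (ground-station outage, attitude-control fault) configurations:
  P(telemetry dropout) = 0.02×0.881×0.776 + 0.64×0.881×0.224 + 0.37×0.119×0.776 + 0.76×0.119×0.224
        = 0.013673 + 0.126300 + 0.034167 + 0.020259 = 0.194399
Keeping only the ground-station outage-present terms gives 0.054426, so
  P(ground-station outage | telemetry dropout) = 0.054426 / 0.194399 ≈ 0.2800

With the extra evidence:
By total probability over both values of ground-station outage:
  P(telemetry dropout | attitude-control fault) = 0.64*0.881 + 0.76*0.119
        = 0.563840 + 0.090440 = 0.654280
Configurations with ground-station outage contribute 0.090440, so
  P(ground-station outage | telemetry dropout, attitude-control fault) = 0.090440 / 0.654280 ≈ 0.1382
Conditioning on attitude-control fault lowers the posterior on ground-station outage: the classic explaining-away effect in a common-effect structure.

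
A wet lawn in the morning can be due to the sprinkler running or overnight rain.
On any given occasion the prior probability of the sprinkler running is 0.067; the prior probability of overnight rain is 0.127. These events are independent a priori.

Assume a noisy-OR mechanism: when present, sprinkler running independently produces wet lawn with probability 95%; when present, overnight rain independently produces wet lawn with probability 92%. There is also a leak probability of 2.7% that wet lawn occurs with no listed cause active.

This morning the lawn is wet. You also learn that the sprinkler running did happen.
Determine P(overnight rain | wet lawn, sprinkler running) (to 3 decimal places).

P(overnight rain | wet lawn, sprinkler running) ≈ 0.132

Under noisy-OR, P(wet lawn | causes) = 1 − (1−0.027)·∏(1−qᵢ) over the active causes.
For the numerator, keep only overnight rain=true terms: 0.996108×0.127 = 0.126506
Normalizer over all consistent configurations: 0.95135×0.873 + 0.996108×0.127 = 0.957035
Posterior = 0.126506 / 0.957035 ≈ 0.132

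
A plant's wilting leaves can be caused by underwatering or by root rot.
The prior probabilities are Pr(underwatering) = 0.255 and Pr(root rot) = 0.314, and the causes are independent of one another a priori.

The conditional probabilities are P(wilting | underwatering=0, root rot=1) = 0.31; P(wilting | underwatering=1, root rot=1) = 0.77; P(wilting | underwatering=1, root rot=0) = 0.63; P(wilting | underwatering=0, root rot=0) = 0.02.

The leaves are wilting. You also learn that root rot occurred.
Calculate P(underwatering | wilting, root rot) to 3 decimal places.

By total probability over both values of underwatering:
  P(wilting | root rot) = 0.31×0.745 + 0.77×0.255
        = 0.230950 + 0.196350 = 0.427300
The terms with underwatering present sum to 0.196350, so
  P(underwatering | wilting, root rot) = 0.196350 / 0.427300 ≈ 0.460

P(underwatering | wilting, root rot) ≈ 0.460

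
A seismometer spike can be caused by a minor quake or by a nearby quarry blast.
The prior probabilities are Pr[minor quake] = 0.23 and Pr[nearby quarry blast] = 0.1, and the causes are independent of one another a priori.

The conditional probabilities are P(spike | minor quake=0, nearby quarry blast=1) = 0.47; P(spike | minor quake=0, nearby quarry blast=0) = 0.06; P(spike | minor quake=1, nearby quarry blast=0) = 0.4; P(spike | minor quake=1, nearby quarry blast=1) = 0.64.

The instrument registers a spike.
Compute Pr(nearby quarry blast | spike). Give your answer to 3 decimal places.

Pr(nearby quarry blast | spike) ≈ 0.290

P(spike) = 0.06*0.77*0.9 + 0.47*0.77*0.1 + 0.4*0.23*0.9 + 0.64*0.23*0.1 = 0.041580 + 0.036190 + 0.082800 + 0.014720 = 0.175290
The nearby quarry blast-present share is 0.036190 + 0.014720 = 0.050910.
P(nearby quarry blast | spike) = 0.050910 / 0.175290 ≈ 0.290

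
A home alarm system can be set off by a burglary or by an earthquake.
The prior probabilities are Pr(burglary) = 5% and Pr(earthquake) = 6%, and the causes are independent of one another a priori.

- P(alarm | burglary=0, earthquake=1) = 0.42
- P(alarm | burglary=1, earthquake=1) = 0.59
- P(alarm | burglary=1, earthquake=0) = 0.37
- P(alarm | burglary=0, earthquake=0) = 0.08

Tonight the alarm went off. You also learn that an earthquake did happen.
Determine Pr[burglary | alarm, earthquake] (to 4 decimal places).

P(alarm | earthquake) = 0.42×0.95 + 0.59×0.05 = 0.399000 + 0.029500 = 0.428500
Of this, 0.029500 comes from 0.59×0.05 (the burglary=true cases).
Hence the posterior is 0.029500/0.428500 ≈ 0.0688.

Pr[burglary | alarm, earthquake] ≈ 0.0688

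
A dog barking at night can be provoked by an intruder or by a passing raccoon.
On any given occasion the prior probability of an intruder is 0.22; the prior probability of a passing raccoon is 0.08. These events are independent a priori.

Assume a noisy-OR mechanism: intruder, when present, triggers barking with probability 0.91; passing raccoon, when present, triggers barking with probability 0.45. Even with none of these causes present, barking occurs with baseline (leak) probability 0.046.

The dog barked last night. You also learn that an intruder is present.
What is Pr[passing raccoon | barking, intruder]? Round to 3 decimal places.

Pr[passing raccoon | barking, intruder] ≈ 0.083

Under noisy-OR, P(barking | causes) = 1 − (1−0.046)·∏(1−qᵢ) over the active causes.
Enumerate both values of passing raccoon and weight by the priors:
  P(barking | intruder) = 0.91414·0.92 + 0.952777·0.08
        = 0.841009 + 0.076222 = 0.917231
Keeping only the passing raccoon-present terms gives 0.076222, so
  P(passing raccoon | barking, intruder) = 0.076222 / 0.917231 ≈ 0.083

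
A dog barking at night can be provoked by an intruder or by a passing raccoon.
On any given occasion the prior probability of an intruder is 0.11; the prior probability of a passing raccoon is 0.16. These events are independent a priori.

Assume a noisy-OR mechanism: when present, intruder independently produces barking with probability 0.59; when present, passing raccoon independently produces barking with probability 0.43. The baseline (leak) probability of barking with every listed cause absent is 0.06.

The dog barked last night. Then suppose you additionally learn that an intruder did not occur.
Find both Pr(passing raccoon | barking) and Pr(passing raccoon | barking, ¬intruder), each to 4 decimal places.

Under noisy-OR, P(barking | causes) = 1 − (1−0.06)·∏(1−qᵢ) over the active causes.
By total probability over the 4 (intruder, passing raccoon) configurations:
  P(barking) = 0.06*0.89*0.84 + 0.4642*0.89*0.16 + 0.6146*0.11*0.84 + 0.780322*0.11*0.16
        = 0.044856 + 0.066102 + 0.056789 + 0.013734 = 0.181481
Keeping only the passing raccoon-present terms gives 0.079836, so
  P(passing raccoon | barking) = 0.079836 / 0.181481 ≈ 0.4399

With the extra evidence:
Enumerate both values of passing raccoon and weight by the priors:
  P(barking | ¬intruder) = 0.06*0.84 + 0.4642*0.16
        = 0.050400 + 0.074272 = 0.124672
The terms with passing raccoon present sum to 0.074272, so
  P(passing raccoon | barking, ¬intruder) = 0.074272 / 0.124672 ≈ 0.5957

Pr(passing raccoon | barking) ≈ 0.4399; Pr(passing raccoon | barking, ¬intruder) ≈ 0.5957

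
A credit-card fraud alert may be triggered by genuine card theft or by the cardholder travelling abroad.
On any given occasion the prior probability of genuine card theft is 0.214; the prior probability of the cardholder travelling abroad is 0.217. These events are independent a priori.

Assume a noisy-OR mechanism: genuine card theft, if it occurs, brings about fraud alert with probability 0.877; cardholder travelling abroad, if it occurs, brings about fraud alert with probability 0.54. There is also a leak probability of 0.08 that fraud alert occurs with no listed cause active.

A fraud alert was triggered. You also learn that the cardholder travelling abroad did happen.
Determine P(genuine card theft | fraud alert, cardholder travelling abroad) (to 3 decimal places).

Under noisy-OR, P(fraud alert | causes) = 1 − (1−0.08)·∏(1−qᵢ) over the active causes.
Weight on genuine card theft=true, given the evidence: 0.947946·0.214 = 0.202860
Denominator P(fraud alert | cardholder travelling abroad): 0.5768·0.786 + 0.947946·0.214 = 0.656225
Posterior = 0.202860 / 0.656225 ≈ 0.309

P(genuine card theft | fraud alert, cardholder travelling abroad) ≈ 0.309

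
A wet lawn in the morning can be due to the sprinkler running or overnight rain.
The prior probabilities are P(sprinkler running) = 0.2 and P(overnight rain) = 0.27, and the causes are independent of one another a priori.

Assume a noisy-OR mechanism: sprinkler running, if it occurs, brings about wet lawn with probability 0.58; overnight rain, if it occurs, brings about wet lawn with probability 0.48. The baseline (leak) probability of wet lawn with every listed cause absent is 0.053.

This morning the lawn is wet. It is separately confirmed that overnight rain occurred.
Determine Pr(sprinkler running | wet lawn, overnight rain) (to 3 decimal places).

Pr(sprinkler running | wet lawn, overnight rain) ≈ 0.281

Under noisy-OR, P(wet lawn | causes) = 1 − (1−0.053)·∏(1−qᵢ) over the active causes.
P(wet lawn | overnight rain) = 0.50756*0.8 + 0.793175*0.2 = 0.406048 + 0.158635 = 0.564683
Of this, 0.158635 comes from 0.793175*0.2 (the sprinkler running=true cases).
P(sprinkler running | wet lawn, overnight rain) = 0.158635 / 0.564683 ≈ 0.281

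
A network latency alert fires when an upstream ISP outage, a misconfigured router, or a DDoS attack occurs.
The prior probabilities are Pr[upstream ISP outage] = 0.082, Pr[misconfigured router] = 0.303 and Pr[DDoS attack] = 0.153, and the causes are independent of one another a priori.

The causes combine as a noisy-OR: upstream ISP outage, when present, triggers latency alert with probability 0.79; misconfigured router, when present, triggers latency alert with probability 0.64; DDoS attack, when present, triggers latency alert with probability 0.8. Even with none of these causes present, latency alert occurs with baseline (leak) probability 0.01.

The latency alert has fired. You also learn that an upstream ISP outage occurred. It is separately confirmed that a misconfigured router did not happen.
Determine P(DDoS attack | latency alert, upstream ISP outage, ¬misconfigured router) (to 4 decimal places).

Under noisy-OR, P(latency alert | causes) = 1 − (1−0.01)·∏(1−qᵢ) over the active causes.
By total probability over both values of DDoS attack:
  P(latency alert | upstream ISP outage, ¬misconfigured router) = 0.7921*0.847 + 0.95842*0.153
        = 0.670909 + 0.146638 = 0.817547
Configurations with DDoS attack contribute 0.146638, so
  P(DDoS attack | latency alert, upstream ISP outage, ¬misconfigured router) = 0.146638 / 0.817547 ≈ 0.1794

P(DDoS attack | latency alert, upstream ISP outage, ¬misconfigured router) ≈ 0.1794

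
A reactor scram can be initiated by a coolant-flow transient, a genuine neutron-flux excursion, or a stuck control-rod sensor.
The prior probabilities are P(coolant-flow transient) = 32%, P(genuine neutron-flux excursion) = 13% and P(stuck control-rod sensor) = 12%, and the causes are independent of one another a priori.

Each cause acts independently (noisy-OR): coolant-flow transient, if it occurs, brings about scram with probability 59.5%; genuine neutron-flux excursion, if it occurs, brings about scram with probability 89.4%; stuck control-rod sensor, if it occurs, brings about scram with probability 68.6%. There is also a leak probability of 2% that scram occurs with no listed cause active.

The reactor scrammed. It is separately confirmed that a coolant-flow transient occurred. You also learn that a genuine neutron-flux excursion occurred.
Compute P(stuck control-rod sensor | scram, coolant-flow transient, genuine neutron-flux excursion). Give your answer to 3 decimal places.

Under noisy-OR, P(scram | causes) = 1 − (1−0.02)·∏(1−qᵢ) over the active causes.
P(scram | coolant-flow transient, genuine neutron-flux excursion) = 0.957929*0.88 + 0.98679*0.12 = 0.842978 + 0.118415 = 0.961393
Restricting to configurations with stuck control-rod sensor present: 0.98679*0.12 = 0.118415.
P(stuck control-rod sensor | scram, coolant-flow transient, genuine neutron-flux excursion) = 0.118415 / 0.961393 ≈ 0.123

P(stuck control-rod sensor | scram, coolant-flow transient, genuine neutron-flux excursion) ≈ 0.123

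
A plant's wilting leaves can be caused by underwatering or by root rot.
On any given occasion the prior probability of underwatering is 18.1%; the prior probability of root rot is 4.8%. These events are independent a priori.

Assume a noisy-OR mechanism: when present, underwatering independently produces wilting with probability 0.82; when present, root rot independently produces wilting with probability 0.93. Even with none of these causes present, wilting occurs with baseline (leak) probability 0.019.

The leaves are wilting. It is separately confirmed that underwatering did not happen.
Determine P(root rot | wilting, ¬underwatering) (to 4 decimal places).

P(root rot | wilting, ¬underwatering) ≈ 0.7119

Under noisy-OR, P(wilting | causes) = 1 − (1−0.019)·∏(1−qᵢ) over the active causes.
For the numerator, keep only root rot=true terms: 0.93133*0.048 = 0.044704
Denominator P(wilting | ¬underwatering): 0.019*0.952 + 0.93133*0.048 = 0.062792
Posterior = 0.044704 / 0.062792 ≈ 0.7119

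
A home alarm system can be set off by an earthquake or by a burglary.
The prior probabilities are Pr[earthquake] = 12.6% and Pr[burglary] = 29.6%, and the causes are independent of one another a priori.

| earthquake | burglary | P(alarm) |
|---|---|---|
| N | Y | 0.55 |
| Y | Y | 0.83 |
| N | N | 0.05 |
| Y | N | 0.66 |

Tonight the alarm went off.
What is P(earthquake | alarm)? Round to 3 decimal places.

P(earthquake | alarm) ≈ 0.341

Sum P(alarm|·) weighted by the priors over the 4 (earthquake, burglary) configurations:
  P(alarm) = 0.05·0.874·0.704 + 0.55·0.874·0.296 + 0.66·0.126·0.704 + 0.83·0.126·0.296
        = 0.030765 + 0.142287 + 0.058545 + 0.030956 = 0.262553
The terms with earthquake present sum to 0.089501, so
  P(earthquake | alarm) = 0.089501 / 0.262553 ≈ 0.341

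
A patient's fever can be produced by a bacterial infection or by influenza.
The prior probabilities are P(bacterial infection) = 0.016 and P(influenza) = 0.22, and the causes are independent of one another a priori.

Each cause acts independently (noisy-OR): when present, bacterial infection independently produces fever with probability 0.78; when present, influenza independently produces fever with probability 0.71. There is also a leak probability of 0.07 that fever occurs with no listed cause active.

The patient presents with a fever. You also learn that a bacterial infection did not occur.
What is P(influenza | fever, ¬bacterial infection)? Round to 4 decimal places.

Under noisy-OR, P(fever | causes) = 1 − (1−0.07)·∏(1−qᵢ) over the active causes.
For the numerator, keep only influenza=true terms: 0.7303·0.22 = 0.160666
The normalizing constant is 0.07·0.78 + 0.7303·0.22 = 0.215266
P(influenza | fever, ¬bacterial infection) = 0.160666/0.215266 ≈ 0.7464

P(influenza | fever, ¬bacterial infection) ≈ 0.7464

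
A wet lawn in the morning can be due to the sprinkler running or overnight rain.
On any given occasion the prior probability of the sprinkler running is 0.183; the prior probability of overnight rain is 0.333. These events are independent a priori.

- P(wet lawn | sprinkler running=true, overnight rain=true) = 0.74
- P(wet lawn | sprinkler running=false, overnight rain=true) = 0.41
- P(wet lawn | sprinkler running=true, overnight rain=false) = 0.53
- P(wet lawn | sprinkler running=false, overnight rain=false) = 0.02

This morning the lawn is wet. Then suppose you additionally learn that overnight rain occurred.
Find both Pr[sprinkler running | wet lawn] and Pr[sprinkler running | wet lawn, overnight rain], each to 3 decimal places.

Enumerate the 4 (sprinkler running, overnight rain) configurations and weight by the priors:
  P(wet lawn) = 0.02*0.817*0.667 + 0.41*0.817*0.333 + 0.53*0.183*0.667 + 0.74*0.183*0.333
        = 0.010899 + 0.111545 + 0.064692 + 0.045095 = 0.232231
The terms with sprinkler running present sum to 0.109787, so
  P(sprinkler running | wet lawn) = 0.109787 / 0.232231 ≈ 0.473

With the extra evidence:
Weight on sprinkler running=true, given the evidence: 0.74·0.183 = 0.135420
The normalizing constant is 0.41·0.817 + 0.74·0.183 = 0.470390
P(sprinkler running | wet lawn, overnight rain) = 0.135420/0.470390 ≈ 0.288

Pr[sprinkler running | wet lawn] ≈ 0.473; Pr[sprinkler running | wet lawn, overnight rain] ≈ 0.288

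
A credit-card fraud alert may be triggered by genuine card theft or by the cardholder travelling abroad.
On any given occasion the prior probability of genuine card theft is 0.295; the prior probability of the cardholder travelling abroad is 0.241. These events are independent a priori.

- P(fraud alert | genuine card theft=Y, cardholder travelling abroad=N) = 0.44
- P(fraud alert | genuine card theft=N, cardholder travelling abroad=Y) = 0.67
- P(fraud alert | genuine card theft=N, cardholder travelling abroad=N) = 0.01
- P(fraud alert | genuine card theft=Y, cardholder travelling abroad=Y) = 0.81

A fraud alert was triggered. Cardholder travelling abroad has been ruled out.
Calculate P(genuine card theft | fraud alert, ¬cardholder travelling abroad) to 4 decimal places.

Enumerate both values of genuine card theft and weight by the priors:
  P(fraud alert | ¬cardholder travelling abroad) = 0.01×0.705 + 0.44×0.295
        = 0.007050 + 0.129800 = 0.136850
The terms with genuine card theft present sum to 0.129800, so
  P(genuine card theft | fraud alert, ¬cardholder travelling abroad) = 0.129800 / 0.136850 ≈ 0.9485

P(genuine card theft | fraud alert, ¬cardholder travelling abroad) ≈ 0.9485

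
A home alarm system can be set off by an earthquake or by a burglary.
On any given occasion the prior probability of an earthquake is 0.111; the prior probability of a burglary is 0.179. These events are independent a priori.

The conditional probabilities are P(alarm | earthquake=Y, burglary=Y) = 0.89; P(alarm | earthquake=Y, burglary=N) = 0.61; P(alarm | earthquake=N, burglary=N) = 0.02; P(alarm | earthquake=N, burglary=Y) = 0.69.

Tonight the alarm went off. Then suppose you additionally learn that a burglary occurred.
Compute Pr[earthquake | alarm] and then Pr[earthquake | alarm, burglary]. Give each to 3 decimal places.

Enumerate the 4 (earthquake, burglary) configurations and weight by the priors:
  P(alarm) = 0.02×0.889×0.821 + 0.69×0.889×0.179 + 0.61×0.111×0.821 + 0.89×0.111×0.179
        = 0.014597 + 0.109800 + 0.055590 + 0.017683 = 0.197670
Configurations with earthquake contribute 0.073273, so
  P(earthquake | alarm) = 0.073273 / 0.197670 ≈ 0.371

Now condition on the additional information:
P(alarm | burglary) = 0.69·0.889 + 0.89·0.111 = 0.613410 + 0.098790 = 0.712200
Of this, 0.098790 comes from 0.89·0.111 (the earthquake=true cases).
So P(earthquake | alarm, burglary) = 0.098790/0.712200 ≈ 0.139.
Conditioning on burglary lowers the posterior on earthquake: the classic explaining-away effect in a common-effect structure.

Pr[earthquake | alarm] ≈ 0.371; Pr[earthquake | alarm, burglary] ≈ 0.139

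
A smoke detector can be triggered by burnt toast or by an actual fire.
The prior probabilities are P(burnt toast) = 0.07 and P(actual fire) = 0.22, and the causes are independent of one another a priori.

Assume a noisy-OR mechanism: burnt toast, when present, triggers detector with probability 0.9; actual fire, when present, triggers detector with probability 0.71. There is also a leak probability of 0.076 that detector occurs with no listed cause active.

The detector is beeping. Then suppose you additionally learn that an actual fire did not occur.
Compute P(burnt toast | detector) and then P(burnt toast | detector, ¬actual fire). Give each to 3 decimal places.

Under noisy-OR, P(detector | causes) = 1 − (1−0.076)·∏(1−qᵢ) over the active causes.
Weight on burnt toast=true, given the evidence: 0.049555 + 0.014987 = 0.064542
Denominator P(detector): 0.076*0.93*0.78 + 0.73204*0.93*0.22 + 0.9076*0.07*0.78 + 0.973204*0.07*0.22 = 0.269447
P(burnt toast | detector) = 0.064542/0.269447 ≈ 0.240

Now condition on the additional information:
Numerator (weight on configurations with burnt toast): 0.9076·0.07 = 0.063532
Denominator P(detector | ¬actual fire): 0.076·0.93 + 0.9076·0.07 = 0.134212
Posterior = 0.063532 / 0.134212 ≈ 0.473
With actual fire excluded, burnt toast must carry more of the explanatory weight for the detector.

P(burnt toast | detector) ≈ 0.240; P(burnt toast | detector, ¬actual fire) ≈ 0.473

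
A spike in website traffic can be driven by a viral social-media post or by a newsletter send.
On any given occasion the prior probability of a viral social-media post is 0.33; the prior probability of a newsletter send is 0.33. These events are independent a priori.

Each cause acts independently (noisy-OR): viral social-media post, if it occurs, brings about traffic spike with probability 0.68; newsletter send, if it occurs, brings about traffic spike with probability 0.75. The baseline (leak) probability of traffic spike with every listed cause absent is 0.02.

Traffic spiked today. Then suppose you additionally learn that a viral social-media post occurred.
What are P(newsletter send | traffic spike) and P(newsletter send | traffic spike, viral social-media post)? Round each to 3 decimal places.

Under noisy-OR, P(traffic spike | causes) = 1 − (1−0.02)·∏(1−qᵢ) over the active causes.
P(traffic spike) = 0.02·0.67·0.67 + 0.755·0.67·0.33 + 0.6864·0.33·0.67 + 0.9216·0.33·0.33 = 0.008978 + 0.166931 + 0.151763 + 0.100362 = 0.428034
Restricting to configurations with newsletter send present: 0.166931 + 0.100362 = 0.267293.
Hence the posterior is 0.267293/0.428034 ≈ 0.624.

Now also conditioning on viral social-media post=true:
P(traffic spike | viral social-media post) = 0.6864*0.67 + 0.9216*0.33 = 0.459888 + 0.304128 = 0.764016
The newsletter send-present share is 0.9216*0.33 = 0.304128.
P(newsletter send | traffic spike, viral social-media post) = 0.304128 / 0.764016 ≈ 0.398

P(newsletter send | traffic spike) ≈ 0.624; P(newsletter send | traffic spike, viral social-media post) ≈ 0.398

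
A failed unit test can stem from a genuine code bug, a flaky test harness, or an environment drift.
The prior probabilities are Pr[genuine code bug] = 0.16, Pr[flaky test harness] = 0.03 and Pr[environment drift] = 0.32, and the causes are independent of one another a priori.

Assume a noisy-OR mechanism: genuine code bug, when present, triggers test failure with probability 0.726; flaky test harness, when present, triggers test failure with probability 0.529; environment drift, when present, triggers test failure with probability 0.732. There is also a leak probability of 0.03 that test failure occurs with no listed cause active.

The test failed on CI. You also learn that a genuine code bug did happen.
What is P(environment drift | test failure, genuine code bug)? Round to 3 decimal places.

Under noisy-OR, P(test failure | causes) = 1 − (1−0.03)·∏(1−qᵢ) over the active causes.
P(test failure | genuine code bug) = 0.73422×0.97×0.68 + 0.928771×0.97×0.32 + 0.874818×0.03×0.68 + 0.966451×0.03×0.32 = 0.484292 + 0.288291 + 0.017846 + 0.009278 = 0.799707
The environment drift-present share is 0.288291 + 0.009278 = 0.297569.
Hence the posterior is 0.297569/0.799707 ≈ 0.372.

P(environment drift | test failure, genuine code bug) ≈ 0.372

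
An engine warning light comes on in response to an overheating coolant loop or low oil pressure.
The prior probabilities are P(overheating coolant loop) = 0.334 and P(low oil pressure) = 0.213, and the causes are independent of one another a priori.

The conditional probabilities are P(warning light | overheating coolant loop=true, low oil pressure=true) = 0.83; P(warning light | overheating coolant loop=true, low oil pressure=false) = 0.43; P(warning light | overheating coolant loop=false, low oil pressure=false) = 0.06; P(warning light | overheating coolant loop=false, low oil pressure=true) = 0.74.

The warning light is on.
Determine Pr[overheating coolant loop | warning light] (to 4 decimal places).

Pr[overheating coolant loop | warning light] ≈ 0.5578

For the numerator, keep only overheating coolant loop=true terms: 0.113029 + 0.059048 = 0.172077
The normalizing constant is 0.06×0.666×0.787 + 0.74×0.666×0.213 + 0.43×0.334×0.787 + 0.83×0.334×0.213 = 0.308501
P(overheating coolant loop | warning light) = 0.172077/0.308501 ≈ 0.5578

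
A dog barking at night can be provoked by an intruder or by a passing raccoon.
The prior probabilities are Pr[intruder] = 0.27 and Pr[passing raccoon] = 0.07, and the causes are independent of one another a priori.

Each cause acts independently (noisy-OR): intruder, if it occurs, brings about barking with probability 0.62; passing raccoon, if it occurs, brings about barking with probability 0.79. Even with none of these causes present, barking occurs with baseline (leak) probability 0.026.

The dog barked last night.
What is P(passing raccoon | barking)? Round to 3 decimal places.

P(passing raccoon | barking) ≈ 0.248

Under noisy-OR, P(barking | causes) = 1 − (1−0.026)·∏(1−qᵢ) over the active causes.
Weight on passing raccoon=true, given the evidence: 0.040648 + 0.017431 = 0.058079
Normalizer over all consistent configurations: 0.026×0.73×0.93 + 0.79546×0.73×0.07 + 0.62988×0.27×0.93 + 0.922275×0.27×0.07 = 0.233893
P(passing raccoon | barking) = 0.058079/0.233893 ≈ 0.248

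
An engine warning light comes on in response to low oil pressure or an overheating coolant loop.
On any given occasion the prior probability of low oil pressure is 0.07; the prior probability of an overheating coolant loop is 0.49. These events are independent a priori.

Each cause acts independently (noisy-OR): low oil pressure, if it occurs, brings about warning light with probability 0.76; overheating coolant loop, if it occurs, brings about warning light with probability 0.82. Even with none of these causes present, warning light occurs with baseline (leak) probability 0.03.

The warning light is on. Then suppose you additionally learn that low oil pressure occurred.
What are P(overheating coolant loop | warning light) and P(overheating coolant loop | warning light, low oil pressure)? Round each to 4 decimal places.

P(overheating coolant loop | warning light) ≈ 0.9076; P(overheating coolant loop | warning light, low oil pressure) ≈ 0.5454

Under noisy-OR, P(warning light | causes) = 1 − (1−0.03)·∏(1−qᵢ) over the active causes.
P(warning light) = 0.03*0.93*0.51 + 0.8254*0.93*0.49 + 0.7672*0.07*0.51 + 0.958096*0.07*0.49 = 0.014229 + 0.376135 + 0.027389 + 0.032863 = 0.450616
The overheating coolant loop-present share is 0.376135 + 0.032863 = 0.408998.
So P(overheating coolant loop | warning light) = 0.408998/0.450616 ≈ 0.9076.

Now also conditioning on low oil pressure=true:
Weight on overheating coolant loop=true, given the evidence: 0.958096×0.49 = 0.469467
The normalizing constant is 0.7672×0.51 + 0.958096×0.49 = 0.860739
P(overheating coolant loop | warning light, low oil pressure) = 0.469467/0.860739 ≈ 0.5454
— low oil pressure explains away the evidence for overheating coolant loop.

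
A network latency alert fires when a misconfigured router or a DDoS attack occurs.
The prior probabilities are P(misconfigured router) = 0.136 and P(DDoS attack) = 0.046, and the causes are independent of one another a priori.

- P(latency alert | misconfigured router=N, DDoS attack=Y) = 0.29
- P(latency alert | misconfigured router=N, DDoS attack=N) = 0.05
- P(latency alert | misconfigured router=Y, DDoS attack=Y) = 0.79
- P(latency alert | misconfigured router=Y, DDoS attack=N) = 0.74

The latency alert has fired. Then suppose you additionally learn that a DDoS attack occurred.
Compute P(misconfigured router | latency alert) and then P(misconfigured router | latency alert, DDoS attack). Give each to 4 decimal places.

P(misconfigured router | latency alert) ≈ 0.6569; P(misconfigured router | latency alert, DDoS attack) ≈ 0.3001

By total probability over the 4 (misconfigured router, DDoS attack) configurations:
  P(latency alert) = 0.05·0.864·0.954 + 0.29·0.864·0.046 + 0.74·0.136·0.954 + 0.79·0.136·0.046
        = 0.041213 + 0.011526 + 0.096011 + 0.004942 = 0.153692
Configurations with misconfigured router contribute 0.100953, so
  P(misconfigured router | latency alert) = 0.100953 / 0.153692 ≈ 0.6569

Now also conditioning on DDoS attack=true:
By total probability over both values of misconfigured router:
  P(latency alert | DDoS attack) = 0.29·0.864 + 0.79·0.136
        = 0.250560 + 0.107440 = 0.358000
The terms with misconfigured router present sum to 0.107440, so
  P(misconfigured router | latency alert, DDoS attack) = 0.107440 / 0.358000 ≈ 0.3001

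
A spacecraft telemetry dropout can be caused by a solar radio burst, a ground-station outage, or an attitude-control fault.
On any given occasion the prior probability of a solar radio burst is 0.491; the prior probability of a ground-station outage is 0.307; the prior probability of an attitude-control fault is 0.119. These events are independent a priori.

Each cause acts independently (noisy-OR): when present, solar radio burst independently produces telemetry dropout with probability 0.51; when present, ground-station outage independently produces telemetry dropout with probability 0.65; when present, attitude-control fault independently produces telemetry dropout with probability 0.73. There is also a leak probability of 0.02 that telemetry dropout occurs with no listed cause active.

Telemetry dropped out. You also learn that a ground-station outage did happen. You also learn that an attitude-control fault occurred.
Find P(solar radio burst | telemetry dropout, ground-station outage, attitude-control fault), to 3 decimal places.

Under noisy-OR, P(telemetry dropout | causes) = 1 − (1−0.02)·∏(1−qᵢ) over the active causes.
By total probability over both values of solar radio burst:
  P(telemetry dropout | ground-station outage, attitude-control fault) = 0.90739*0.509 + 0.954621*0.491
        = 0.461862 + 0.468719 = 0.930581
The terms with solar radio burst present sum to 0.468719, so
  P(solar radio burst | telemetry dropout, ground-station outage, attitude-control fault) = 0.468719 / 0.930581 ≈ 0.504

P(solar radio burst | telemetry dropout, ground-station outage, attitude-control fault) ≈ 0.504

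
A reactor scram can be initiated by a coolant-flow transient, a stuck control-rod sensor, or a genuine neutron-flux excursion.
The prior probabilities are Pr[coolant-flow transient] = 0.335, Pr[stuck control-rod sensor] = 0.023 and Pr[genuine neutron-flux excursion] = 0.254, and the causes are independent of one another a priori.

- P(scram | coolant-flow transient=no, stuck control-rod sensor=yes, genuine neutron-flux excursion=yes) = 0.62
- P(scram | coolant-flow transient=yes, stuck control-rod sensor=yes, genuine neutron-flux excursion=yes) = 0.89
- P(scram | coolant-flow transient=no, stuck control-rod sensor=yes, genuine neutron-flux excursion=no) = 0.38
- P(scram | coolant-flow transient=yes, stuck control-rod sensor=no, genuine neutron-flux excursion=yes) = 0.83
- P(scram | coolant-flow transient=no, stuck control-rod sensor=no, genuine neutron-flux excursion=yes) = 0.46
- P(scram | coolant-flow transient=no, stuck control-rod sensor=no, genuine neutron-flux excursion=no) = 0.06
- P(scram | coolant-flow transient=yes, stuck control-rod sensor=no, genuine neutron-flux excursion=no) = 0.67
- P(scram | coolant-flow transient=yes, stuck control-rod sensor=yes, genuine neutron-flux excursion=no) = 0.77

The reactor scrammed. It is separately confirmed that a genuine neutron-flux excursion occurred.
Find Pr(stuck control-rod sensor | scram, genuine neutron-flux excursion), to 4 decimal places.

Pr(stuck control-rod sensor | scram, genuine neutron-flux excursion) ≈ 0.0278

Weight on stuck control-rod sensor=true, given the evidence: 0.009483 + 0.006857 = 0.016340
Denominator P(scram | genuine neutron-flux excursion): 0.46*0.665*0.977 + 0.62*0.665*0.023 + 0.83*0.335*0.977 + 0.89*0.335*0.023 = 0.586859
Posterior = 0.016340 / 0.586859 ≈ 0.0278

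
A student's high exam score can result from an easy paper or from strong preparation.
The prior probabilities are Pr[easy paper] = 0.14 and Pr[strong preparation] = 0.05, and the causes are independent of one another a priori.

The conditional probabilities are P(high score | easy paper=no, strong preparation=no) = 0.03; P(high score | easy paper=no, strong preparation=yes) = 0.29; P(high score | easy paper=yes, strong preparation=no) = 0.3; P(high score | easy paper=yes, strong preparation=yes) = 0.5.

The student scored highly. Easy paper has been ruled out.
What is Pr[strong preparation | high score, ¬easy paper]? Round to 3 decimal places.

Pr[strong preparation | high score, ¬easy paper] ≈ 0.337

Weight on strong preparation=true, given the evidence: 0.29*0.05 = 0.014500
Denominator P(high score | ¬easy paper): 0.03*0.95 + 0.29*0.05 = 0.043000
P(strong preparation | high score, ¬easy paper) = 0.014500/0.043000 ≈ 0.337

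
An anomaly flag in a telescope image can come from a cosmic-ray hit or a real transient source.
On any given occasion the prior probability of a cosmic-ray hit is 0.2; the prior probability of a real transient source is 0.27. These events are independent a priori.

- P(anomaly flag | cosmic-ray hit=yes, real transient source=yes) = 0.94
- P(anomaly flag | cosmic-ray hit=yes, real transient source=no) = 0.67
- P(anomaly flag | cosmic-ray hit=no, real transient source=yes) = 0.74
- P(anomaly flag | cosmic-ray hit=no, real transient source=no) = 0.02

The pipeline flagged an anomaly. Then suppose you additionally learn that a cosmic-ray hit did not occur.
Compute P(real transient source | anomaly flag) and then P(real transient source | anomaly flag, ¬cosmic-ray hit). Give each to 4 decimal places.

By total probability over the 4 (cosmic-ray hit, real transient source) configurations:
  P(anomaly flag) = 0.02·0.8·0.73 + 0.74·0.8·0.27 + 0.67·0.2·0.73 + 0.94·0.2·0.27
        = 0.011680 + 0.159840 + 0.097820 + 0.050760 = 0.320100
Configurations with real transient source contribute 0.210600, so
  P(real transient source | anomaly flag) = 0.210600 / 0.320100 ≈ 0.6579

Now condition on the additional information:
Numerator (weight on configurations with real transient source): 0.74*0.27 = 0.199800
Normalizer over all consistent configurations: 0.02*0.73 + 0.74*0.27 = 0.214400
Posterior = 0.199800 / 0.214400 ≈ 0.9319

P(real transient source | anomaly flag) ≈ 0.6579; P(real transient source | anomaly flag, ¬cosmic-ray hit) ≈ 0.9319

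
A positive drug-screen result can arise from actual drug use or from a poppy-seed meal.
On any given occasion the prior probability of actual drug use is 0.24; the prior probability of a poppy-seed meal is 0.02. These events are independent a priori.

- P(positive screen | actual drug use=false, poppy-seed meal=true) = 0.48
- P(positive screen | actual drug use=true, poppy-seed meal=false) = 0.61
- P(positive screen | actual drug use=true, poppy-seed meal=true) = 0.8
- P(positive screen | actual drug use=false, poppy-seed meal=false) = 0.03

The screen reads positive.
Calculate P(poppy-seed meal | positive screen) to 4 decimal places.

Sum P(positive screen|·) weighted by the priors over the 4 (actual drug use, poppy-seed meal) configurations:
  P(positive screen) = 0.03*0.76*0.98 + 0.48*0.76*0.02 + 0.61*0.24*0.98 + 0.8*0.24*0.02
        = 0.022344 + 0.007296 + 0.143472 + 0.003840 = 0.176952
Keeping only the poppy-seed meal-present terms gives 0.011136, so
  P(poppy-seed meal | positive screen) = 0.011136 / 0.176952 ≈ 0.0629

P(poppy-seed meal | positive screen) ≈ 0.0629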